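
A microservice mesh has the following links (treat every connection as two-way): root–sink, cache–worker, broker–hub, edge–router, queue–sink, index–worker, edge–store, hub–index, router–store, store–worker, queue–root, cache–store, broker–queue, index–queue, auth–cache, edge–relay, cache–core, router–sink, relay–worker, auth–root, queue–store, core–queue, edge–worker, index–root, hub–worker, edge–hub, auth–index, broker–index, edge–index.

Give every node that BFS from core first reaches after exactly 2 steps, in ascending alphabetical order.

Level 0: core
Level 1: cache, queue
Level 2: auth, broker, index, root, sink, store, worker
Level 3: edge, hub, relay, router

auth, broker, index, root, sink, store, worker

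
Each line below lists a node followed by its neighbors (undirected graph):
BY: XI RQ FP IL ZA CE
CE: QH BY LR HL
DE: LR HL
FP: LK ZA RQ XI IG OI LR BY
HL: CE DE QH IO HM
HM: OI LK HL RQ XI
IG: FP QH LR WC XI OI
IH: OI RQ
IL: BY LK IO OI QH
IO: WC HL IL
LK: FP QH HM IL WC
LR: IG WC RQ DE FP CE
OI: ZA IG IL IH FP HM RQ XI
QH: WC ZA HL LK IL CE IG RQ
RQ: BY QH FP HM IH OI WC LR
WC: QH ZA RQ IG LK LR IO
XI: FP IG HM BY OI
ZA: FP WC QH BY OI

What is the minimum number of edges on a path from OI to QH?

2

Level 0: OI
Level 1: FP, HM, IG, IH, IL, RQ, XI, ZA
Level 2: BY, HL, IO, LK, LR, QH, WC
Level 3: CE, DE
QH first appears at level 2.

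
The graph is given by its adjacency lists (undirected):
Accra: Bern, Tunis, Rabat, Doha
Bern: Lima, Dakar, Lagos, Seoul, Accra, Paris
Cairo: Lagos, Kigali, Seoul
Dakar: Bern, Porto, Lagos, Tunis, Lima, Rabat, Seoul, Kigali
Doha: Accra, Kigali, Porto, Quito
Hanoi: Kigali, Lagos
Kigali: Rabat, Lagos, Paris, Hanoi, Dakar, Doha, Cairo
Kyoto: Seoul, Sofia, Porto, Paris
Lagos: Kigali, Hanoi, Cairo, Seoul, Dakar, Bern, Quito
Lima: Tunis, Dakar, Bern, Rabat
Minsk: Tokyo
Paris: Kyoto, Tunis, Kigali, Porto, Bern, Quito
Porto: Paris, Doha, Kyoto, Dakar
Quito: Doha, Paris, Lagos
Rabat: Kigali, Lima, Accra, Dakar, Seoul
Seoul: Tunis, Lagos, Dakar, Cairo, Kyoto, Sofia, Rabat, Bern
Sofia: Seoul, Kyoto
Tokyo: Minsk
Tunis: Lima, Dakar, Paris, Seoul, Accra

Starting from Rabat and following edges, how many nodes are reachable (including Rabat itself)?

17

BFS from Rabat visits: Rabat, Seoul, Lima, Kigali, Dakar, Accra, Tunis, Sofia, Lagos, Kyoto, Cairo, Bern, Paris, Hanoi, Doha, Porto, Quito
Reachable nodes: 17 of 19 total.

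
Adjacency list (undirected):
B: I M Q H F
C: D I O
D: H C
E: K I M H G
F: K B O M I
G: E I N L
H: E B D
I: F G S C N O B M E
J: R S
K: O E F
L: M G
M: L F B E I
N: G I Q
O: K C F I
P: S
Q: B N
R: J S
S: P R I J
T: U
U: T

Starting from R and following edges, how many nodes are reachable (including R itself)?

18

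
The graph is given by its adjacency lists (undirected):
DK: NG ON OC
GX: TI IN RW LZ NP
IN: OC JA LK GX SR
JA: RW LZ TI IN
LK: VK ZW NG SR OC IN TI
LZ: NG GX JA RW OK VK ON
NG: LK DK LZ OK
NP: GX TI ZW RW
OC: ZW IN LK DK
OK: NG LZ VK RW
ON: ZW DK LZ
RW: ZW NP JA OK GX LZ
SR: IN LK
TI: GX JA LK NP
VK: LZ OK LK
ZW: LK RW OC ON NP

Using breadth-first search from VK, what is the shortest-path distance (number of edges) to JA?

2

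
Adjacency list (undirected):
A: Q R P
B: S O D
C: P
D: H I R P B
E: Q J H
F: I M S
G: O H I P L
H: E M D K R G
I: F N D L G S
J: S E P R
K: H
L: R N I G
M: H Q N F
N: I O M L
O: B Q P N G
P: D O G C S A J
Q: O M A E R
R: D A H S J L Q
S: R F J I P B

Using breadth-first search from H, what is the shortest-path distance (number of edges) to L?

Level 0: H
Level 1: D, E, G, K, M, R
Level 2: A, B, F, I, J, L, N, O, P, Q, S
Level 3: C
L first appears at level 2.

2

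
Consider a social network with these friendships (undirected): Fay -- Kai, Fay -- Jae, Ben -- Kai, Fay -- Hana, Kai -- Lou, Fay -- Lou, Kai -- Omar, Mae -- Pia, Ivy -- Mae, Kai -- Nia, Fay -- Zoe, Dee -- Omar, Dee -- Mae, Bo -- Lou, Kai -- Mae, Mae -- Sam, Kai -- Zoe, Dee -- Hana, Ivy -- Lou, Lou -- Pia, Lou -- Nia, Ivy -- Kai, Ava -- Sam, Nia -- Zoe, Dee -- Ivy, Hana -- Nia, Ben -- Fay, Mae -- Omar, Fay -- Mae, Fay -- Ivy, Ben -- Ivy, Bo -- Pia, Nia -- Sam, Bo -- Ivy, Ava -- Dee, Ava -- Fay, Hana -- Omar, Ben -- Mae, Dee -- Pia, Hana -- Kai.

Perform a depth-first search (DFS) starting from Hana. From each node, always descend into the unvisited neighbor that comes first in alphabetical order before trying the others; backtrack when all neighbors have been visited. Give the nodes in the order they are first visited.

Hana Dee Ava Fay Ben Ivy Bo Lou Kai Mae Omar Pia Sam Nia Zoe Jae

Visit Hana
Hana → Dee
Dee → Ava
Ava → Fay
Fay → Ben
Ben → Ivy
Ivy → Bo
Bo → Lou
Lou → Kai
Kai → Mae
Mae → Omar
Mae → Pia
Mae → Sam
Sam → Nia
Nia → Zoe
Fay → Jae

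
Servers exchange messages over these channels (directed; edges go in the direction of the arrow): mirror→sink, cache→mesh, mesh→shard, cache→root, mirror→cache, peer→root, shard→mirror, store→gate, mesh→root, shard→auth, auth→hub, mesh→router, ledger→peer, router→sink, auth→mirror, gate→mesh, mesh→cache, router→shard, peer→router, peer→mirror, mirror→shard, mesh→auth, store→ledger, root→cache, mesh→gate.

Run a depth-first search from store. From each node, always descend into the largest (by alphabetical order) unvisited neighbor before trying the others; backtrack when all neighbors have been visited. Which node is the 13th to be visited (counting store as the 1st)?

Visit store
store → ledger
ledger → peer
peer → router
router → sink
router → shard
shard → mirror
mirror → cache
cache → root
cache → mesh
mesh → gate
mesh → auth
auth → hub

Visit order: store, ledger, peer, router, sink, shard, mirror, cache, root, mesh, gate, auth, hub

hub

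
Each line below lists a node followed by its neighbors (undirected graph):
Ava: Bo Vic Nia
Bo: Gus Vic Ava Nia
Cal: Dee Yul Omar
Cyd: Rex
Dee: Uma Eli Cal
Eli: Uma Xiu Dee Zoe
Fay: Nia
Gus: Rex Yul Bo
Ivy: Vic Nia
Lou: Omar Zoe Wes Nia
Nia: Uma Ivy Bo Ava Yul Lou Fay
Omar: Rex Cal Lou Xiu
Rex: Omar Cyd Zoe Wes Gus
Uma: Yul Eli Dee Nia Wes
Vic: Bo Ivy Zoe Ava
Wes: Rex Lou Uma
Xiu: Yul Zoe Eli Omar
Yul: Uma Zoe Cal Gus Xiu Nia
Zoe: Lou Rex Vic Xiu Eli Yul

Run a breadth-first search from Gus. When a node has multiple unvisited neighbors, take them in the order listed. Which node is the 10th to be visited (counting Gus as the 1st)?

Cal

Visit Gus; enqueue Rex, Yul, Bo → queue [Rex, Yul, Bo]
Visit Rex; enqueue Omar, Cyd, Zoe, Wes → queue [Yul, Bo, Omar, Cyd, Zoe, Wes]
Visit Yul; enqueue Uma, Cal, Xiu, Nia → queue [Bo, Omar, Cyd, Zoe, Wes, Uma, Cal, Xiu, Nia]
Visit Bo; enqueue Vic, Ava → queue [Omar, Cyd, Zoe, Wes, Uma, Cal, Xiu, Nia, Vic, Ava]
Visit Omar; enqueue Lou → queue [Cyd, Zoe, Wes, Uma, Cal, Xiu, Nia, Vic, Ava, Lou]
Visit Cyd → queue [Zoe, Wes, Uma, Cal, Xiu, Nia, Vic, Ava, Lou]
Visit Zoe; enqueue Eli → queue [Wes, Uma, Cal, Xiu, Nia, Vic, Ava, Lou, Eli]
Visit Wes → queue [Uma, Cal, Xiu, Nia, Vic, Ava, Lou, Eli]
Visit Uma; enqueue Dee → queue [Cal, Xiu, Nia, Vic, Ava, Lou, Eli, Dee]
Visit Cal → queue [Xiu, Nia, Vic, Ava, Lou, Eli, Dee]
Visit Xiu → queue [Nia, Vic, Ava, Lou, Eli, Dee]
Visit Nia; enqueue Ivy, Fay → queue [Vic, Ava, Lou, Eli, Dee, Ivy, Fay]
Visit Vic → queue [Ava, Lou, Eli, Dee, Ivy, Fay]
Visit Ava → queue [Lou, Eli, Dee, Ivy, Fay]
Visit Lou → queue [Eli, Dee, Ivy, Fay]
Visit Eli → queue [Dee, Ivy, Fay]
Visit Dee → queue [Ivy, Fay]
Visit Ivy → queue [Fay]
Visit Fay → queue []

Visit order: Gus, Rex, Yul, Bo, Omar, Cyd, Zoe, Wes, Uma, Cal, Xiu, Nia, Vic, Ava, Lou, Eli, Dee, Ivy, Fay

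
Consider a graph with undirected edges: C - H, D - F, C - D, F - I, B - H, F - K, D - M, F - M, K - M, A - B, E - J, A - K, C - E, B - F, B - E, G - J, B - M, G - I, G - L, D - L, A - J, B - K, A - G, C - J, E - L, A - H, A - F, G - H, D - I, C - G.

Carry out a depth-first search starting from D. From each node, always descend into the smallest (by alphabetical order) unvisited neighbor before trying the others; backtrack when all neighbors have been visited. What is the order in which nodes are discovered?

D, C, E, B, A, F, I, G, H, J, L, K, M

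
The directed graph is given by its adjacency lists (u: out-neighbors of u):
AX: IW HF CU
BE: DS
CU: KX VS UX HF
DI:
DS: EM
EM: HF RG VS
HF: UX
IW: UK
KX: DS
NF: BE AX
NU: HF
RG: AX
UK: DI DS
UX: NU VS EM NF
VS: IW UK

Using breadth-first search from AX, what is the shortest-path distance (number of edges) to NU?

3

Level 0: AX
Level 1: CU, HF, IW
Level 2: KX, UK, UX, VS
Level 3: DI, DS, EM, NF, NU
Level 4: BE, RG
NU first appears at level 3.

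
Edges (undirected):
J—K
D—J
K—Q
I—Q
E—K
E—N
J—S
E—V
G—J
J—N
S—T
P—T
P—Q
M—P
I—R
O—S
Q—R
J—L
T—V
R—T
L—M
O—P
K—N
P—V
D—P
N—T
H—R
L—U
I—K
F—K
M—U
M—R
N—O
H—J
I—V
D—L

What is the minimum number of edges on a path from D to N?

2

Level 0: D
Level 1: J, L, P
Level 2: G, H, K, M, N, O, Q, S, T, U, V
Level 3: E, F, I, R
N first appears at level 2.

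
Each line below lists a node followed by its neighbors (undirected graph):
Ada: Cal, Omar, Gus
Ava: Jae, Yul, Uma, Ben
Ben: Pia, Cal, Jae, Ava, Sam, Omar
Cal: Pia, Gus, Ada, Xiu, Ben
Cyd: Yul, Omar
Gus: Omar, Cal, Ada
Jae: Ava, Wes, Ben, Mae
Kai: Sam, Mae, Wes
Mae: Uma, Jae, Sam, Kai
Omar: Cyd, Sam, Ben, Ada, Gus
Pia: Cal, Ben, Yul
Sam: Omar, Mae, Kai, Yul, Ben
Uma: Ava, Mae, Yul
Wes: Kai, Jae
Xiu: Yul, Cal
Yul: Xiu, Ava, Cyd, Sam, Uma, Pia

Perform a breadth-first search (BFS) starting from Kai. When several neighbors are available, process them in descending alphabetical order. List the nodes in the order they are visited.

Kai → Wes → Sam → Mae → Jae → Yul → Omar → Ben → Uma → Ava → Xiu → Pia → Cyd → Gus → Ada → Cal

Visit Kai; enqueue Wes, Sam, Mae → queue [Wes, Sam, Mae]
Visit Wes; enqueue Jae → queue [Sam, Mae, Jae]
Visit Sam; enqueue Yul, Omar, Ben → queue [Mae, Jae, Yul, Omar, Ben]
Visit Mae; enqueue Uma → queue [Jae, Yul, Omar, Ben, Uma]
Visit Jae; enqueue Ava → queue [Yul, Omar, Ben, Uma, Ava]
Visit Yul; enqueue Xiu, Pia, Cyd → queue [Omar, Ben, Uma, Ava, Xiu, Pia, Cyd]
Visit Omar; enqueue Gus, Ada → queue [Ben, Uma, Ava, Xiu, Pia, Cyd, Gus, Ada]
Visit Ben; enqueue Cal → queue [Uma, Ava, Xiu, Pia, Cyd, Gus, Ada, Cal]
Visit Uma → queue [Ava, Xiu, Pia, Cyd, Gus, Ada, Cal]
Visit Ava → queue [Xiu, Pia, Cyd, Gus, Ada, Cal]
Visit Xiu → queue [Pia, Cyd, Gus, Ada, Cal]
Visit Pia → queue [Cyd, Gus, Ada, Cal]
Visit Cyd → queue [Gus, Ada, Cal]
Visit Gus → queue [Ada, Cal]
Visit Ada → queue [Cal]
Visit Cal → queue []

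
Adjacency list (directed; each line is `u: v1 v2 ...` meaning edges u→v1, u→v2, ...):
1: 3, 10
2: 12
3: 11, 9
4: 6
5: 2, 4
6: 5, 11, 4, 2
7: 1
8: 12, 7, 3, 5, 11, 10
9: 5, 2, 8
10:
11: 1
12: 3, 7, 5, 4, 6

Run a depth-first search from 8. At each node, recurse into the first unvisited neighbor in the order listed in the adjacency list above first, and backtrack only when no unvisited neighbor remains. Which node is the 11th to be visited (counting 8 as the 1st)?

6

Visit 8
8 → 12
12 → 3
3 → 11
11 → 1
1 → 10
3 → 9
9 → 5
5 → 2
5 → 4
4 → 6
12 → 7

Visit order: 8, 12, 3, 11, 1, 10, 9, 5, 2, 4, 6, 7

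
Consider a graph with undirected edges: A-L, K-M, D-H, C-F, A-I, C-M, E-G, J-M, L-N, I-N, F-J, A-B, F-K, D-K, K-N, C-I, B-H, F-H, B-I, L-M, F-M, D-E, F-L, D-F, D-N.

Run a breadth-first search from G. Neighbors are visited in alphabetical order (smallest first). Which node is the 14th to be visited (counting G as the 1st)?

A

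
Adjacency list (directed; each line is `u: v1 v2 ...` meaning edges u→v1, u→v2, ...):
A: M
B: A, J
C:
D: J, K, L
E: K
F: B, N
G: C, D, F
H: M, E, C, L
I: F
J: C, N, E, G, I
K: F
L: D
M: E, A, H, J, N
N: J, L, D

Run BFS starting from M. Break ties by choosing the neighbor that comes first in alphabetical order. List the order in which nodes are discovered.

Visit M; enqueue A, E, H, J, N → queue [A, E, H, J, N]
Visit A → queue [E, H, J, N]
Visit E; enqueue K → queue [H, J, N, K]
Visit H; enqueue C, L → queue [J, N, K, C, L]
Visit J; enqueue G, I → queue [N, K, C, L, G, I]
Visit N; enqueue D → queue [K, C, L, G, I, D]
Visit K; enqueue F → queue [C, L, G, I, D, F]
Visit C → queue [L, G, I, D, F]
Visit L → queue [G, I, D, F]
Visit G → queue [I, D, F]
Visit I → queue [D, F]
Visit D → queue [F]
Visit F; enqueue B → queue [B]
Visit B → queue []

M -> A -> E -> H -> J -> N -> K -> C -> L -> G -> I -> D -> F -> B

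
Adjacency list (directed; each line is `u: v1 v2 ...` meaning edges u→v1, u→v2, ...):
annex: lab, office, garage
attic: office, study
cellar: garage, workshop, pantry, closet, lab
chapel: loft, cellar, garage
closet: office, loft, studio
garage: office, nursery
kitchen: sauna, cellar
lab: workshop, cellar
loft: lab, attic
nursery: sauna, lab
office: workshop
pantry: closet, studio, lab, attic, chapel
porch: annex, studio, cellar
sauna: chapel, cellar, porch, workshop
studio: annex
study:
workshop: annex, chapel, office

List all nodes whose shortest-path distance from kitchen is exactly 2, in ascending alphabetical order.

Level 0: kitchen
Level 1: cellar, sauna
Level 2: chapel, closet, garage, lab, pantry, porch, workshop
Level 3: annex, attic, loft, nursery, office, studio
Level 4: study

chapel, closet, garage, lab, pantry, porch, workshop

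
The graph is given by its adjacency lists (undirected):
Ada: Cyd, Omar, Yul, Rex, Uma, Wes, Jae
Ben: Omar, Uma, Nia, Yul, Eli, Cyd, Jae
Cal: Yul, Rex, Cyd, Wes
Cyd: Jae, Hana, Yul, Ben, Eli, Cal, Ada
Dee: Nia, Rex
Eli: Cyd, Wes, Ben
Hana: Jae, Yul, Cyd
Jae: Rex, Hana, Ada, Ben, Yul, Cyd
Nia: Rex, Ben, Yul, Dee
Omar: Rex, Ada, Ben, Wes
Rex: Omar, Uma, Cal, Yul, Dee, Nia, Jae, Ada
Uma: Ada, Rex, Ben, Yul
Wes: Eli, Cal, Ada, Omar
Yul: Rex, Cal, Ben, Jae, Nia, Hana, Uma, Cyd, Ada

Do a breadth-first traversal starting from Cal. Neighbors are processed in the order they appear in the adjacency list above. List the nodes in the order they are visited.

Cal Yul Rex Cyd Wes Ben Jae Nia Hana Uma Ada Omar Dee Eli

Visit Cal; enqueue Yul, Rex, Cyd, Wes → queue [Yul, Rex, Cyd, Wes]
Visit Yul; enqueue Ben, Jae, Nia, Hana, Uma, Ada → queue [Rex, Cyd, Wes, Ben, Jae, Nia, Hana, Uma, Ada]
Visit Rex; enqueue Omar, Dee → queue [Cyd, Wes, Ben, Jae, Nia, Hana, Uma, Ada, Omar, Dee]
Visit Cyd; enqueue Eli → queue [Wes, Ben, Jae, Nia, Hana, Uma, Ada, Omar, Dee, Eli]
Visit Wes → queue [Ben, Jae, Nia, Hana, Uma, Ada, Omar, Dee, Eli]
Visit Ben → queue [Jae, Nia, Hana, Uma, Ada, Omar, Dee, Eli]
Visit Jae → queue [Nia, Hana, Uma, Ada, Omar, Dee, Eli]
Visit Nia → queue [Hana, Uma, Ada, Omar, Dee, Eli]
Visit Hana → queue [Uma, Ada, Omar, Dee, Eli]
Visit Uma → queue [Ada, Omar, Dee, Eli]
Visit Ada → queue [Omar, Dee, Eli]
Visit Omar → queue [Dee, Eli]
Visit Dee → queue [Eli]
Visit Eli → queue []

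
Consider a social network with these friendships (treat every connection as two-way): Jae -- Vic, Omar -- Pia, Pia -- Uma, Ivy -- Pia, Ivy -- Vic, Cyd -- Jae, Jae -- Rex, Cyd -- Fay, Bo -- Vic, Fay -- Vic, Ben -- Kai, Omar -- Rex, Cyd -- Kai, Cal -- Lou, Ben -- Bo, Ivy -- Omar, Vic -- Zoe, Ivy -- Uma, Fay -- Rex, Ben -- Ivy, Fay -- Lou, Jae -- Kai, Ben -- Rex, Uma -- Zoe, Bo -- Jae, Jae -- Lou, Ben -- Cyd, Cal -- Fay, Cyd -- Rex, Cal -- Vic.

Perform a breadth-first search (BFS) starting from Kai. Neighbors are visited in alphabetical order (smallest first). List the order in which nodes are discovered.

Visit Kai; enqueue Ben, Cyd, Jae → queue [Ben, Cyd, Jae]
Visit Ben; enqueue Bo, Ivy, Rex → queue [Cyd, Jae, Bo, Ivy, Rex]
Visit Cyd; enqueue Fay → queue [Jae, Bo, Ivy, Rex, Fay]
Visit Jae; enqueue Lou, Vic → queue [Bo, Ivy, Rex, Fay, Lou, Vic]
Visit Bo → queue [Ivy, Rex, Fay, Lou, Vic]
Visit Ivy; enqueue Omar, Pia, Uma → queue [Rex, Fay, Lou, Vic, Omar, Pia, Uma]
Visit Rex → queue [Fay, Lou, Vic, Omar, Pia, Uma]
Visit Fay; enqueue Cal → queue [Lou, Vic, Omar, Pia, Uma, Cal]
Visit Lou → queue [Vic, Omar, Pia, Uma, Cal]
Visit Vic; enqueue Zoe → queue [Omar, Pia, Uma, Cal, Zoe]
Visit Omar → queue [Pia, Uma, Cal, Zoe]
Visit Pia → queue [Uma, Cal, Zoe]
Visit Uma → queue [Cal, Zoe]
Visit Cal → queue [Zoe]
Visit Zoe → queue []

Kai, Ben, Cyd, Jae, Bo, Ivy, Rex, Fay, Lou, Vic, Omar, Pia, Uma, Cal, Zoe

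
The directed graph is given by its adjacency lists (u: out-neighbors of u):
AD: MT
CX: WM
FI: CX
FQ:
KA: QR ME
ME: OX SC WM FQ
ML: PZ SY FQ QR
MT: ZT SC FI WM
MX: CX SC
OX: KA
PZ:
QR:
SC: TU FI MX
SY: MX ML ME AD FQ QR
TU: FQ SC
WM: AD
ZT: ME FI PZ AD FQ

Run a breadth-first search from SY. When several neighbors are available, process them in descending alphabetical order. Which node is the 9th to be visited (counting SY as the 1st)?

CX

Visit SY; enqueue QR, MX, ML, ME, FQ, AD → queue [QR, MX, ML, ME, FQ, AD]
Visit QR → queue [MX, ML, ME, FQ, AD]
Visit MX; enqueue SC, CX → queue [ML, ME, FQ, AD, SC, CX]
Visit ML; enqueue PZ → queue [ME, FQ, AD, SC, CX, PZ]
Visit ME; enqueue WM, OX → queue [FQ, AD, SC, CX, PZ, WM, OX]
Visit FQ → queue [AD, SC, CX, PZ, WM, OX]
Visit AD; enqueue MT → queue [SC, CX, PZ, WM, OX, MT]
Visit SC; enqueue TU, FI → queue [CX, PZ, WM, OX, MT, TU, FI]
Visit CX → queue [PZ, WM, OX, MT, TU, FI]
Visit PZ → queue [WM, OX, MT, TU, FI]
Visit WM → queue [OX, MT, TU, FI]
Visit OX; enqueue KA → queue [MT, TU, FI, KA]
Visit MT; enqueue ZT → queue [TU, FI, KA, ZT]
Visit TU → queue [FI, KA, ZT]
Visit FI → queue [KA, ZT]
Visit KA → queue [ZT]
Visit ZT → queue []

Visit order: SY, QR, MX, ML, ME, FQ, AD, SC, CX, PZ, WM, OX, MT, TU, FI, KA, ZT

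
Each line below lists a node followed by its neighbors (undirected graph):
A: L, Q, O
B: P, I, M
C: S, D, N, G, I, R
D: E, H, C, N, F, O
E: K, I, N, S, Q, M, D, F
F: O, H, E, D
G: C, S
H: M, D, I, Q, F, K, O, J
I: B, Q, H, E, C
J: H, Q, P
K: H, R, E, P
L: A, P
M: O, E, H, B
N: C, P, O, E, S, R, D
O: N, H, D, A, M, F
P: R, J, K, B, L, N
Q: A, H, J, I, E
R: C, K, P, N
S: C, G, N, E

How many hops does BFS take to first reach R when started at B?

2

Level 0: B
Level 1: I, M, P
Level 2: C, E, H, J, K, L, N, O, Q, R
Level 3: A, D, F, G, S
R first appears at level 2.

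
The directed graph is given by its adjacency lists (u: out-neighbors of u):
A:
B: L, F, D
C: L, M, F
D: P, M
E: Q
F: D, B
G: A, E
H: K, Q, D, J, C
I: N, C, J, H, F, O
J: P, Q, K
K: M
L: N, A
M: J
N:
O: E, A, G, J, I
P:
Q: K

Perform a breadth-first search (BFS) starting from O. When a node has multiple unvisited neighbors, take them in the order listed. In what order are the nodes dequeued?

O, E, A, G, J, I, Q, P, K, N, C, H, F, M, L, D, B

Visit O; enqueue E, A, G, J, I → queue [E, A, G, J, I]
Visit E; enqueue Q → queue [A, G, J, I, Q]
Visit A → queue [G, J, I, Q]
Visit G → queue [J, I, Q]
Visit J; enqueue P, K → queue [I, Q, P, K]
Visit I; enqueue N, C, H, F → queue [Q, P, K, N, C, H, F]
Visit Q → queue [P, K, N, C, H, F]
Visit P → queue [K, N, C, H, F]
Visit K; enqueue M → queue [N, C, H, F, M]
Visit N → queue [C, H, F, M]
Visit C; enqueue L → queue [H, F, M, L]
Visit H; enqueue D → queue [F, M, L, D]
Visit F; enqueue B → queue [M, L, D, B]
Visit M → queue [L, D, B]
Visit L → queue [D, B]
Visit D → queue [B]
Visit B → queue []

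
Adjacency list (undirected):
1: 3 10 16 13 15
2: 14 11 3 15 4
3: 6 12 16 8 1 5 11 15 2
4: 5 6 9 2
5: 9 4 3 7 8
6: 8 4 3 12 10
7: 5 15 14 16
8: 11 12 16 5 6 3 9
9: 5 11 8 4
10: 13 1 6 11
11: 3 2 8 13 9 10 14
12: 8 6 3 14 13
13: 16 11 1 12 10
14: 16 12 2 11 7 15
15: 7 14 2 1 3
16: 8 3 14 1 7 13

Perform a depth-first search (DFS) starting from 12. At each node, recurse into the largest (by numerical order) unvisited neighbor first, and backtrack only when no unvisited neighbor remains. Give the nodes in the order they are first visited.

Visit 12
12 → 14
14 → 16
16 → 13
13 → 11
11 → 10
10 → 6
6 → 8
8 → 9
9 → 5
5 → 7
7 → 15
15 → 3
3 → 2
2 → 4
3 → 1

12 → 14 → 16 → 13 → 11 → 10 → 6 → 8 → 9 → 5 → 7 → 15 → 3 → 2 → 4 → 1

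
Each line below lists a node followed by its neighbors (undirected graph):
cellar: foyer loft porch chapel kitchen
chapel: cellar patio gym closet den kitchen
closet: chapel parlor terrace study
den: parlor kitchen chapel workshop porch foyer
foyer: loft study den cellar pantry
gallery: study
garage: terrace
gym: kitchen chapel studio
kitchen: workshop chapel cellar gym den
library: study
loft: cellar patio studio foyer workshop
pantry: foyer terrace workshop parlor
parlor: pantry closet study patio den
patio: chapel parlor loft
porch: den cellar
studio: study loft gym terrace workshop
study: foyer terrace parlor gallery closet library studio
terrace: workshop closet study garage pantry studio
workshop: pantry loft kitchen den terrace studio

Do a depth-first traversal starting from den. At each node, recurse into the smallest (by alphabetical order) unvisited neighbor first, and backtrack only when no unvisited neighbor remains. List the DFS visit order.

Visit den
den → chapel
chapel → cellar
cellar → foyer
foyer → loft
loft → patio
patio → parlor
parlor → closet
closet → study
study → gallery
study → library
study → studio
studio → gym
gym → kitchen
kitchen → workshop
workshop → pantry
pantry → terrace
terrace → garage
cellar → porch

den, chapel, cellar, foyer, loft, patio, parlor, closet, study, gallery, library, studio, gym, kitchen, workshop, pantry, terrace, garage, porch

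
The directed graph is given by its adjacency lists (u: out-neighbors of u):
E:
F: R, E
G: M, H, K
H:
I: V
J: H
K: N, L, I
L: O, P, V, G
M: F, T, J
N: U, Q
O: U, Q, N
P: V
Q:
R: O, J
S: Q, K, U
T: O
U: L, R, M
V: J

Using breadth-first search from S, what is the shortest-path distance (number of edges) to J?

Level 0: S
Level 1: K, Q, U
Level 2: I, L, M, N, R
Level 3: F, G, J, O, P, T, V
Level 4: E, H
J first appears at level 3.

3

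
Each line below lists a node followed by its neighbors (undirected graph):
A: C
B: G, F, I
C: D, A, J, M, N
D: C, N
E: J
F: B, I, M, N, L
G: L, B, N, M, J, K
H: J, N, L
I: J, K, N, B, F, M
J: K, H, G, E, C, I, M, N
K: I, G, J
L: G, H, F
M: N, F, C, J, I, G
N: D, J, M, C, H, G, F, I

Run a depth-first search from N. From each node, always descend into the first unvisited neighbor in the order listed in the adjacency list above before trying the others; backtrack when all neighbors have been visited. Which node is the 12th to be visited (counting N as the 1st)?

F

Visit N
N → D
D → C
C → A
C → J
J → K
K → I
I → B
B → G
G → L
L → H
L → F
F → M
J → E

Visit order: N, D, C, A, J, K, I, B, G, L, H, F, M, E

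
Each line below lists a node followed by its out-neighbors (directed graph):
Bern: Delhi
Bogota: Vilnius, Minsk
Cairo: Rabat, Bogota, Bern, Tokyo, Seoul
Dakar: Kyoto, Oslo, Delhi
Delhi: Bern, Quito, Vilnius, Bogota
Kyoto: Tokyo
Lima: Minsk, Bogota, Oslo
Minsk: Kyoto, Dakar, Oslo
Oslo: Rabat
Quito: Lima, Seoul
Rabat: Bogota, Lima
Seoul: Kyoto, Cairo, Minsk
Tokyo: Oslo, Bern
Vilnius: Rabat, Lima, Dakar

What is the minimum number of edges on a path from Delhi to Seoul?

Level 0: Delhi
Level 1: Bern, Bogota, Quito, Vilnius
Level 2: Dakar, Lima, Minsk, Rabat, Seoul
Level 3: Cairo, Kyoto, Oslo
Level 4: Tokyo
Seoul first appears at level 2.

2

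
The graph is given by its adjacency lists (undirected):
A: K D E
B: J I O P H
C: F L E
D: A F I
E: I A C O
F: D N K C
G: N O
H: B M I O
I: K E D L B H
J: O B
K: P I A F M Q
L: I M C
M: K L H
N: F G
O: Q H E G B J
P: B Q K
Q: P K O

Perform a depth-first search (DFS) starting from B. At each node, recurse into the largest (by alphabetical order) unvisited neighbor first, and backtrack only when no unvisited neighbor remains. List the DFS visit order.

B P Q O J H M L I K F N G D A E C

Visit B
B → P
P → Q
Q → O
O → J
O → H
H → M
M → L
L → I
I → K
K → F
F → N
N → G
F → D
D → A
A → E
E → C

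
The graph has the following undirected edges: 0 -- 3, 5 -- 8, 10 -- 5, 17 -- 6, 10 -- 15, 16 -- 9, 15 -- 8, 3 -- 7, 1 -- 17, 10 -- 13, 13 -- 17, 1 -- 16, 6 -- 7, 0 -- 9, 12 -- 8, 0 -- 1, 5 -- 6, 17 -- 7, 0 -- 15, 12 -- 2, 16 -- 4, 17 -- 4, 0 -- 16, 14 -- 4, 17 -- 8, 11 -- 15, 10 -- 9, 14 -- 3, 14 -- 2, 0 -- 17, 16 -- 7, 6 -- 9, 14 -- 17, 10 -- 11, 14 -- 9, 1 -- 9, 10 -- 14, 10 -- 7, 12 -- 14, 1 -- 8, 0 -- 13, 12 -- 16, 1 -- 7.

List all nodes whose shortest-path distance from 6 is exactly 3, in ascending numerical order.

2, 11, 12, 15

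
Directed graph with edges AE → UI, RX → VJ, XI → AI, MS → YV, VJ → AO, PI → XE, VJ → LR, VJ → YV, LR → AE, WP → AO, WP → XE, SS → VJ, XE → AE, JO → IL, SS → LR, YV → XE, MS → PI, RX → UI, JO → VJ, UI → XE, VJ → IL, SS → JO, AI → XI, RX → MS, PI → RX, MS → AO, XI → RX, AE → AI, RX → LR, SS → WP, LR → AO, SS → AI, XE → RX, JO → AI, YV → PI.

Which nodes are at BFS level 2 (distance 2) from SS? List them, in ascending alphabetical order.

AE, AO, IL, XE, XI, YV

Level 0: SS
Level 1: AI, JO, LR, VJ, WP
Level 2: AE, AO, IL, XE, XI, YV
Level 3: PI, RX, UI
Level 4: MS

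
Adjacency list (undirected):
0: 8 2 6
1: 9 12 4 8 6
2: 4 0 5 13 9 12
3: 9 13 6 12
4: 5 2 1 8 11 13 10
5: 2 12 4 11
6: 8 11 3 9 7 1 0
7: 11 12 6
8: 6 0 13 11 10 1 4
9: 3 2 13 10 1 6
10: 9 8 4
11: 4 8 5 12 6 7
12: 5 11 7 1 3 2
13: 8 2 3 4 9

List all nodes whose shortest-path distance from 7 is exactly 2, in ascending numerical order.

Level 0: 7
Level 1: 6, 11, 12
Level 2: 0, 1, 2, 3, 4, 5, 8, 9
Level 3: 10, 13

0, 1, 2, 3, 4, 5, 8, 9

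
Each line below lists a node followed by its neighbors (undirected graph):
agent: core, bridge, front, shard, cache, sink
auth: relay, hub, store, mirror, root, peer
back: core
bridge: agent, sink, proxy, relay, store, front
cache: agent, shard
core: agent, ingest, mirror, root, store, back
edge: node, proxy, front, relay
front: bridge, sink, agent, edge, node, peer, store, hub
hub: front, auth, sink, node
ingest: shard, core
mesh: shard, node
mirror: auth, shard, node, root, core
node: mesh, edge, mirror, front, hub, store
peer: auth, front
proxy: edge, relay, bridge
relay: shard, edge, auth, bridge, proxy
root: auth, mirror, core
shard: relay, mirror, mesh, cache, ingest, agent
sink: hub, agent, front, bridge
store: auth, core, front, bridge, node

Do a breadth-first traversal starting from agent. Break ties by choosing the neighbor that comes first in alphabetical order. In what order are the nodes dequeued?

agent bridge cache core front shard sink proxy relay store back ingest mirror root edge hub node peer mesh auth

Visit agent; enqueue bridge, cache, core, front, shard, sink → queue [bridge, cache, core, front, shard, sink]
Visit bridge; enqueue proxy, relay, store → queue [cache, core, front, shard, sink, proxy, relay, store]
Visit cache → queue [core, front, shard, sink, proxy, relay, store]
Visit core; enqueue back, ingest, mirror, root → queue [front, shard, sink, proxy, relay, store, back, ingest, mirror, root]
Visit front; enqueue edge, hub, node, peer → queue [shard, sink, proxy, relay, store, back, ingest, mirror, root, edge, hub, node, peer]
Visit shard; enqueue mesh → queue [sink, proxy, relay, store, back, ingest, mirror, root, edge, hub, node, peer, mesh]
Visit sink → queue [proxy, relay, store, back, ingest, mirror, root, edge, hub, node, peer, mesh]
Visit proxy → queue [relay, store, back, ingest, mirror, root, edge, hub, node, peer, mesh]
Visit relay; enqueue auth → queue [store, back, ingest, mirror, root, edge, hub, node, peer, mesh, auth]
Visit store → queue [back, ingest, mirror, root, edge, hub, node, peer, mesh, auth]
Visit back → queue [ingest, mirror, root, edge, hub, node, peer, mesh, auth]
Visit ingest → queue [mirror, root, edge, hub, node, peer, mesh, auth]
Visit mirror → queue [root, edge, hub, node, peer, mesh, auth]
Visit root → queue [edge, hub, node, peer, mesh, auth]
Visit edge → queue [hub, node, peer, mesh, auth]
Visit hub → queue [node, peer, mesh, auth]
Visit node → queue [peer, mesh, auth]
Visit peer → queue [mesh, auth]
Visit mesh → queue [auth]
Visit auth → queue []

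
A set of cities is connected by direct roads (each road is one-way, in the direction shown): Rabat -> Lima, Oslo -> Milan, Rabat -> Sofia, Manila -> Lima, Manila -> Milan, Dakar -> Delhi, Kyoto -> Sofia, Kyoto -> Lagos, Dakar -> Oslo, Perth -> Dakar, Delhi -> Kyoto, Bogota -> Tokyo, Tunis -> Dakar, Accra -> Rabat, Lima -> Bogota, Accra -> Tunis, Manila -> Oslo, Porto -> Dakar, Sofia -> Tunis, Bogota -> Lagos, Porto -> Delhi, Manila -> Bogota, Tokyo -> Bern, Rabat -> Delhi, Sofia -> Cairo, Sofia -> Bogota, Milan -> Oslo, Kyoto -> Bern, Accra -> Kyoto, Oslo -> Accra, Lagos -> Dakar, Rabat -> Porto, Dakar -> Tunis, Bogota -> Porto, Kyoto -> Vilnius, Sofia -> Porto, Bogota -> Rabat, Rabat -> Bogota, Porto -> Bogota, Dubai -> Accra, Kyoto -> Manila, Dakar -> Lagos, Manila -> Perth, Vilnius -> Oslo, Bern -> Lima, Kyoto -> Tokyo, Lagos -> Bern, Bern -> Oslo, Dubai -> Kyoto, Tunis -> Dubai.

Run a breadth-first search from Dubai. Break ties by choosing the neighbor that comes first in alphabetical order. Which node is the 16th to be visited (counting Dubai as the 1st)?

Dakar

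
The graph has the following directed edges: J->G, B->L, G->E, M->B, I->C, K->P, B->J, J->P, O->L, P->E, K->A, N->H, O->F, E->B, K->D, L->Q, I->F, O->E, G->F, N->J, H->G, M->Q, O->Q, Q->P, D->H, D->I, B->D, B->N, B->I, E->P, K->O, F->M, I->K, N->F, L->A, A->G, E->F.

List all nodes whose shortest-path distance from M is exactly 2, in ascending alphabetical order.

D, I, J, L, N, P

Level 0: M
Level 1: B, Q
Level 2: D, I, J, L, N, P
Level 3: A, C, E, F, G, H, K
Level 4: O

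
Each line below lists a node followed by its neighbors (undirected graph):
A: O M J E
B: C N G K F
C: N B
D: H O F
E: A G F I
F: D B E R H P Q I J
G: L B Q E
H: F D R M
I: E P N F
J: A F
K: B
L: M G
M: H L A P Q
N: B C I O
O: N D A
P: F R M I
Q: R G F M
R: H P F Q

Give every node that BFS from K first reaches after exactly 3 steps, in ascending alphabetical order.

D, E, H, I, J, L, O, P, Q, R

Level 0: K
Level 1: B
Level 2: C, F, G, N
Level 3: D, E, H, I, J, L, O, P, Q, R
Level 4: A, M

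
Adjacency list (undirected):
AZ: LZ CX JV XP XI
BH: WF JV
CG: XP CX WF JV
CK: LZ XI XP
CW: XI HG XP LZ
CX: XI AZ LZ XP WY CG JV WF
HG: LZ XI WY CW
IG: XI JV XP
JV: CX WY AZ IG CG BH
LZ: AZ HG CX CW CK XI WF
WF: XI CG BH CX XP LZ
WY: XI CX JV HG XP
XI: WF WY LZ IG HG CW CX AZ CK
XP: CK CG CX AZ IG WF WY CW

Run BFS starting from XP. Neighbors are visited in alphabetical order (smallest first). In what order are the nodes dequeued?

Visit XP; enqueue AZ, CG, CK, CW, CX, IG, WF, WY → queue [AZ, CG, CK, CW, CX, IG, WF, WY]
Visit AZ; enqueue JV, LZ, XI → queue [CG, CK, CW, CX, IG, WF, WY, JV, LZ, XI]
Visit CG → queue [CK, CW, CX, IG, WF, WY, JV, LZ, XI]
Visit CK → queue [CW, CX, IG, WF, WY, JV, LZ, XI]
Visit CW; enqueue HG → queue [CX, IG, WF, WY, JV, LZ, XI, HG]
Visit CX → queue [IG, WF, WY, JV, LZ, XI, HG]
Visit IG → queue [WF, WY, JV, LZ, XI, HG]
Visit WF; enqueue BH → queue [WY, JV, LZ, XI, HG, BH]
Visit WY → queue [JV, LZ, XI, HG, BH]
Visit JV → queue [LZ, XI, HG, BH]
Visit LZ → queue [XI, HG, BH]
Visit XI → queue [HG, BH]
Visit HG → queue [BH]
Visit BH → queue []

XP -> AZ -> CG -> CK -> CW -> CX -> IG -> WF -> WY -> JV -> LZ -> XI -> HG -> BH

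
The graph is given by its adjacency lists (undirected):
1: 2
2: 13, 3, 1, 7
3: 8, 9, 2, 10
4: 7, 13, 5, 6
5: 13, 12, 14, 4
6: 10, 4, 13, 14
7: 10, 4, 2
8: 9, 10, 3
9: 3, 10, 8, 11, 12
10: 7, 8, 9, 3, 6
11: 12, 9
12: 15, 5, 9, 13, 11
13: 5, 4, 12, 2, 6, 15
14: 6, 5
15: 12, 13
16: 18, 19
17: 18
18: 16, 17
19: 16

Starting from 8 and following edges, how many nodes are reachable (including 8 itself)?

BFS from 8 visits: 8, 3, 9, 10, 2, 11, 12, 6, 7, 1, 13, 5, 15, 4, 14
Reachable nodes: 15 of 19 total.

15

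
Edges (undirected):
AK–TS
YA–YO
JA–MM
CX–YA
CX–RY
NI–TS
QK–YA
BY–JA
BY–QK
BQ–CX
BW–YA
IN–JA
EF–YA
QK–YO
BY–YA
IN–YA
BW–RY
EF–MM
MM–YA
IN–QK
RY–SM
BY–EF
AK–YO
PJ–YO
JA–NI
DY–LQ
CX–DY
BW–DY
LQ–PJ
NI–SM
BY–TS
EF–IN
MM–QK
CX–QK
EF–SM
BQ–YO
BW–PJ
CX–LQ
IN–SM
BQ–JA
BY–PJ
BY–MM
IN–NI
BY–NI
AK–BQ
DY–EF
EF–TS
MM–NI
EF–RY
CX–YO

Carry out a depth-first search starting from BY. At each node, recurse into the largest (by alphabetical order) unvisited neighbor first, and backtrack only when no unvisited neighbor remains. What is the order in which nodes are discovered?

BY, YA, YO, QK, MM, NI, TS, EF, SM, RY, CX, LQ, PJ, BW, DY, BQ, JA, IN, AK

Visit BY
BY → YA
YA → YO
YO → QK
QK → MM
MM → NI
NI → TS
TS → EF
EF → SM
SM → RY
RY → CX
CX → LQ
LQ → PJ
PJ → BW
BW → DY
CX → BQ
BQ → JA
JA → IN
BQ → AK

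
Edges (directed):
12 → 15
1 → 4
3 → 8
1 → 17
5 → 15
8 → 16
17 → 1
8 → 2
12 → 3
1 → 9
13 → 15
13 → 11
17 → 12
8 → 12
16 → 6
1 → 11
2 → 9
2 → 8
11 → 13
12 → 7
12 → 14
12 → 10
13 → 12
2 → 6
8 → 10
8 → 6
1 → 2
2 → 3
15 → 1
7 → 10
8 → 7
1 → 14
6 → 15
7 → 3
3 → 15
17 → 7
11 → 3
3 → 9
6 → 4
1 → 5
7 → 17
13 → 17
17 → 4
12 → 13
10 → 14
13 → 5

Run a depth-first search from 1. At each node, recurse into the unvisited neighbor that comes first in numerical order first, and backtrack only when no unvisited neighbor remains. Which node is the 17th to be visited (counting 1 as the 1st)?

Visit 1
1 → 2
2 → 3
3 → 8
8 → 6
6 → 4
6 → 15
8 → 7
7 → 10
10 → 14
7 → 17
17 → 12
12 → 13
13 → 5
13 → 11
8 → 16
3 → 9

Visit order: 1, 2, 3, 8, 6, 4, 15, 7, 10, 14, 17, 12, 13, 5, 11, 16, 9

9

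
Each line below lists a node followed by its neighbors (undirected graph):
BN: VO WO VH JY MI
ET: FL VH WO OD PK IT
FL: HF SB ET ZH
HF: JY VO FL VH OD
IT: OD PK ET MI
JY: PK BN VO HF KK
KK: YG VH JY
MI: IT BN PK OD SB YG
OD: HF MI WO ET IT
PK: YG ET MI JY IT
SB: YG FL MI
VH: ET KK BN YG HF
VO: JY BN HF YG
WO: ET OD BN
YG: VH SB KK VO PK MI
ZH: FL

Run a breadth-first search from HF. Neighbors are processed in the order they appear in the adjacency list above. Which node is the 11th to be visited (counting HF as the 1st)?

SB

Visit HF; enqueue JY, VO, FL, VH, OD → queue [JY, VO, FL, VH, OD]
Visit JY; enqueue PK, BN, KK → queue [VO, FL, VH, OD, PK, BN, KK]
Visit VO; enqueue YG → queue [FL, VH, OD, PK, BN, KK, YG]
Visit FL; enqueue SB, ET, ZH → queue [VH, OD, PK, BN, KK, YG, SB, ET, ZH]
Visit VH → queue [OD, PK, BN, KK, YG, SB, ET, ZH]
Visit OD; enqueue MI, WO, IT → queue [PK, BN, KK, YG, SB, ET, ZH, MI, WO, IT]
Visit PK → queue [BN, KK, YG, SB, ET, ZH, MI, WO, IT]
Visit BN → queue [KK, YG, SB, ET, ZH, MI, WO, IT]
Visit KK → queue [YG, SB, ET, ZH, MI, WO, IT]
Visit YG → queue [SB, ET, ZH, MI, WO, IT]
Visit SB → queue [ET, ZH, MI, WO, IT]
Visit ET → queue [ZH, MI, WO, IT]
Visit ZH → queue [MI, WO, IT]
Visit MI → queue [WO, IT]
Visit WO → queue [IT]
Visit IT → queue []

Visit order: HF, JY, VO, FL, VH, OD, PK, BN, KK, YG, SB, ET, ZH, MI, WO, IT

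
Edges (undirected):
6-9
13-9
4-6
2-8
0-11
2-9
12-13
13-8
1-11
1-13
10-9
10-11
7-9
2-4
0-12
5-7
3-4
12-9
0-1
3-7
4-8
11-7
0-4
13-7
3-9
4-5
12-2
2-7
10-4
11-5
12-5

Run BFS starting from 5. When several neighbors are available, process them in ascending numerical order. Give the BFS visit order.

Visit 5; enqueue 4, 7, 11, 12 → queue [4, 7, 11, 12]
Visit 4; enqueue 0, 2, 3, 6, 8, 10 → queue [7, 11, 12, 0, 2, 3, 6, 8, 10]
Visit 7; enqueue 9, 13 → queue [11, 12, 0, 2, 3, 6, 8, 10, 9, 13]
Visit 11; enqueue 1 → queue [12, 0, 2, 3, 6, 8, 10, 9, 13, 1]
Visit 12 → queue [0, 2, 3, 6, 8, 10, 9, 13, 1]
Visit 0 → queue [2, 3, 6, 8, 10, 9, 13, 1]
Visit 2 → queue [3, 6, 8, 10, 9, 13, 1]
Visit 3 → queue [6, 8, 10, 9, 13, 1]
Visit 6 → queue [8, 10, 9, 13, 1]
Visit 8 → queue [10, 9, 13, 1]
Visit 10 → queue [9, 13, 1]
Visit 9 → queue [13, 1]
Visit 13 → queue [1]
Visit 1 → queue []

5, 4, 7, 11, 12, 0, 2, 3, 6, 8, 10, 9, 13, 1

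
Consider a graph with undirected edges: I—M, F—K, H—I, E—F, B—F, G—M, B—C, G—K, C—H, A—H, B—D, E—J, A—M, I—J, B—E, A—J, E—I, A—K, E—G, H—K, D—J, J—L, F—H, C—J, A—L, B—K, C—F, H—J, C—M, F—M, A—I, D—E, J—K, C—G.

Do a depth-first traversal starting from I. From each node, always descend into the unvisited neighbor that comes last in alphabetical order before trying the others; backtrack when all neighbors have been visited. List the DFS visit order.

I -> M -> G -> K -> J -> L -> A -> H -> F -> E -> D -> B -> C

Visit I
I → M
M → G
G → K
K → J
J → L
L → A
A → H
H → F
F → E
E → D
D → B
B → C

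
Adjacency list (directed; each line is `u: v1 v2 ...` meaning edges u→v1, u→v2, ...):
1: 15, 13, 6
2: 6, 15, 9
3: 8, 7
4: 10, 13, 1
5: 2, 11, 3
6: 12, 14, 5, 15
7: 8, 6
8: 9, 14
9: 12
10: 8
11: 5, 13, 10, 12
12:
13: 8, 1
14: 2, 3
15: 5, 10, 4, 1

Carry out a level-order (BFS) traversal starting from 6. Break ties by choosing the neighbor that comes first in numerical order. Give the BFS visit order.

Visit 6; enqueue 5, 12, 14, 15 → queue [5, 12, 14, 15]
Visit 5; enqueue 2, 3, 11 → queue [12, 14, 15, 2, 3, 11]
Visit 12 → queue [14, 15, 2, 3, 11]
Visit 14 → queue [15, 2, 3, 11]
Visit 15; enqueue 1, 4, 10 → queue [2, 3, 11, 1, 4, 10]
Visit 2; enqueue 9 → queue [3, 11, 1, 4, 10, 9]
Visit 3; enqueue 7, 8 → queue [11, 1, 4, 10, 9, 7, 8]
Visit 11; enqueue 13 → queue [1, 4, 10, 9, 7, 8, 13]
Visit 1 → queue [4, 10, 9, 7, 8, 13]
Visit 4 → queue [10, 9, 7, 8, 13]
Visit 10 → queue [9, 7, 8, 13]
Visit 9 → queue [7, 8, 13]
Visit 7 → queue [8, 13]
Visit 8 → queue [13]
Visit 13 → queue []

6 5 12 14 15 2 3 11 1 4 10 9 7 8 13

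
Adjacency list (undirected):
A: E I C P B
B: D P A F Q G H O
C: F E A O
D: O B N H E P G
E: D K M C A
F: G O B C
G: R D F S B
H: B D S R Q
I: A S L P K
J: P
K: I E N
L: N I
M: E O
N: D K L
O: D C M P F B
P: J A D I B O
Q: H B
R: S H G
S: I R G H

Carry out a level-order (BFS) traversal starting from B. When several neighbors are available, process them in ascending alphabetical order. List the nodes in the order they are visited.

Visit B; enqueue A, D, F, G, H, O, P, Q → queue [A, D, F, G, H, O, P, Q]
Visit A; enqueue C, E, I → queue [D, F, G, H, O, P, Q, C, E, I]
Visit D; enqueue N → queue [F, G, H, O, P, Q, C, E, I, N]
Visit F → queue [G, H, O, P, Q, C, E, I, N]
Visit G; enqueue R, S → queue [H, O, P, Q, C, E, I, N, R, S]
Visit H → queue [O, P, Q, C, E, I, N, R, S]
Visit O; enqueue M → queue [P, Q, C, E, I, N, R, S, M]
Visit P; enqueue J → queue [Q, C, E, I, N, R, S, M, J]
Visit Q → queue [C, E, I, N, R, S, M, J]
Visit C → queue [E, I, N, R, S, M, J]
Visit E; enqueue K → queue [I, N, R, S, M, J, K]
Visit I; enqueue L → queue [N, R, S, M, J, K, L]
Visit N → queue [R, S, M, J, K, L]
Visit R → queue [S, M, J, K, L]
Visit S → queue [M, J, K, L]
Visit M → queue [J, K, L]
Visit J → queue [K, L]
Visit K → queue [L]
Visit L → queue []

B → A → D → F → G → H → O → P → Q → C → E → I → N → R → S → M → J → K → L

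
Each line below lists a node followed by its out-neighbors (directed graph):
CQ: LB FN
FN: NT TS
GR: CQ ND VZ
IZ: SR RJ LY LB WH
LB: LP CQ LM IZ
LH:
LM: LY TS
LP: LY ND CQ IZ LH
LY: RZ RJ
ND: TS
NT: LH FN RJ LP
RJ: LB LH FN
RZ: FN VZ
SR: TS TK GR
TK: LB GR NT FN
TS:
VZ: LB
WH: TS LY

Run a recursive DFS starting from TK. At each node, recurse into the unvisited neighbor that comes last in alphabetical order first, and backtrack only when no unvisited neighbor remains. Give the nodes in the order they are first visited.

TK, NT, RJ, LH, LB, LP, ND, TS, LY, RZ, VZ, FN, IZ, WH, SR, GR, CQ, LM

Visit TK
TK → NT
NT → RJ
RJ → LH
RJ → LB
LB → LP
LP → ND
ND → TS
LP → LY
LY → RZ
RZ → VZ
RZ → FN
LP → IZ
IZ → WH
IZ → SR
SR → GR
GR → CQ
LB → LM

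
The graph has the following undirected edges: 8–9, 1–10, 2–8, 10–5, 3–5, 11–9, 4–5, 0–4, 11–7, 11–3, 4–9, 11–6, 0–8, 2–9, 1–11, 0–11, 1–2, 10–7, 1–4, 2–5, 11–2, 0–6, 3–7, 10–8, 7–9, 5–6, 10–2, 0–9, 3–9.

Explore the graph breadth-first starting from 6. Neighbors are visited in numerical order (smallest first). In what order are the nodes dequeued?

6 0 5 11 4 8 9 2 3 10 1 7

Visit 6; enqueue 0, 5, 11 → queue [0, 5, 11]
Visit 0; enqueue 4, 8, 9 → queue [5, 11, 4, 8, 9]
Visit 5; enqueue 2, 3, 10 → queue [11, 4, 8, 9, 2, 3, 10]
Visit 11; enqueue 1, 7 → queue [4, 8, 9, 2, 3, 10, 1, 7]
Visit 4 → queue [8, 9, 2, 3, 10, 1, 7]
Visit 8 → queue [9, 2, 3, 10, 1, 7]
Visit 9 → queue [2, 3, 10, 1, 7]
Visit 2 → queue [3, 10, 1, 7]
Visit 3 → queue [10, 1, 7]
Visit 10 → queue [1, 7]
Visit 1 → queue [7]
Visit 7 → queue []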